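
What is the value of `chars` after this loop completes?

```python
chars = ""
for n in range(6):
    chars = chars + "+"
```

Repeat '+' 6 times
`chars` takes the values: "" → "+" → "++" → "+++" → "++++" → "+++++" → "++++++"

Answer: "++++++"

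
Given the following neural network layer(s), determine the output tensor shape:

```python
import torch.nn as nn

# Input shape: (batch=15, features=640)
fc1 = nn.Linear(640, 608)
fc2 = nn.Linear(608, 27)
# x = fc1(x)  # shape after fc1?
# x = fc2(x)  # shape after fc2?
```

Input: (15, 640) -> after fc1: (15, 608) -> Output: (15, 27)

Answer: (15, 27)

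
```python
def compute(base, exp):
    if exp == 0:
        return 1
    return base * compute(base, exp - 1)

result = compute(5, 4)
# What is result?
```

compute(5, 4) = 5 * 5 * 5 * 5 = 625

Answer: 625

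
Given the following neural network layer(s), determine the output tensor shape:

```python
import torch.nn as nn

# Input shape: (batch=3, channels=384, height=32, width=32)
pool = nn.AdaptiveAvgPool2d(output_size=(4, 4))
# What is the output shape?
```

Input: (3, 384, 32, 32) -> Output: (3, 384, 4, 4)

Answer: (3, 384, 4, 4)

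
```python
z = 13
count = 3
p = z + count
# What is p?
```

Trace:
`z = 13` → z = 13
`count = 3` → count = 3
`p = z + count` → p = 16
So p = 16

Answer: 16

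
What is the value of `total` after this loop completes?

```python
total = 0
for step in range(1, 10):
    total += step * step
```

Sum of squares 1² to 9² = 285
`total` takes the values: 0 → 1 → 5 → 14 → 30 → 55 → 91 → 140 → 204 → 285

Answer: 285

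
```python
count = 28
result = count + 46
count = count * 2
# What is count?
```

Trace:
`count = 28` → count = 28
`result = count + 46` → result = 74
`count = count * 2` → count = 56
So count = 56

Answer: 56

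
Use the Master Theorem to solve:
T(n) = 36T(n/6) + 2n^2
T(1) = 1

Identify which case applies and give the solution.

a=36, b=6, f(n)=2n^2. log_6(36) = 2. Since c=2 = 2, Case 2 applies: T(n) = Θ(n^log_b(a) · log n) = O(n^2 log n).

Answer: O(n^2 log n) - Case 2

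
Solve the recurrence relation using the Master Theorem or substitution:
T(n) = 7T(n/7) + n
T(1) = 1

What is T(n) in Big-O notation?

By Master Theorem: a=7, b=7, f(n)=n. Since log_7(7) = 1 and f(n) = Θ(n^1), Case 2 applies. T(n) = O(n log n).

Answer: O(n log n)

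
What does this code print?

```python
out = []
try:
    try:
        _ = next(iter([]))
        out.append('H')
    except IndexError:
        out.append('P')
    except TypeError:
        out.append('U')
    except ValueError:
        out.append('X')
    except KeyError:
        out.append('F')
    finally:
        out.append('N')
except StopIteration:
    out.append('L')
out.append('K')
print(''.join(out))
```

Execution trace: 'N' (finally) → 'L' (outer except StopIteration) → 'K' (after the try/except). Output: NLK

Answer: NLK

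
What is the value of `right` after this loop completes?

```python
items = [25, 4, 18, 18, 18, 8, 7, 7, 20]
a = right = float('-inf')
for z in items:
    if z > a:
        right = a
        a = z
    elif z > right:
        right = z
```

Second largest (with repeats) in [25, 4, 18, 18, 18, 8, 7, 7, 20]
`right` takes the values: -inf → 4 → 18 → 20

Answer: 20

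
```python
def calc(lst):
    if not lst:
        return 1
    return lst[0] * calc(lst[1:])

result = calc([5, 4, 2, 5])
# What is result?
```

Product over [5, 4, 2, 5] = 5 * 4 * 2 * 5 = 200

Answer: 200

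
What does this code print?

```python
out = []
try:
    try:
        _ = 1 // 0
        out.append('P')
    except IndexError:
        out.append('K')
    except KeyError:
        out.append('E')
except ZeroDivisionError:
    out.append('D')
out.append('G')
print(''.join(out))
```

Execution trace: 'D' (outer except ZeroDivisionError) → 'G' (after the try/except). Output: DG

Answer: DG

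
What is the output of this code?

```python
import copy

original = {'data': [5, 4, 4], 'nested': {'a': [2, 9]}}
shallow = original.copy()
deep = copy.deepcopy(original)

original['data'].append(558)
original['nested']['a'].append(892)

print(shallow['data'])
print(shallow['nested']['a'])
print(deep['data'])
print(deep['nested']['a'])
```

Key concept: comparing shallow vs deep copy.
Step by step:
`original = {'data': [5, 4, 4], 'nested': {'a': [2, 9]}}` → original = {'data': [5, 4, 4], 'nested': {'a': [2, 9]}}
`shallow = original.copy()` → shallow = {'data': [5, 4, 4], 'nested': {'a': [2, 9]}}
`deep = copy.deepcopy(original)` → deep = {'data': [5, 4, 4], 'nested': {'a': [2, 9]}}
`original['data'].append(558)` → original = {'data': [5, 4, 4, 558], 'nested': {'a': [2, 9]}}; shallow = {'data': [5, 4, 4, 558], 'nested': {'a': [2, 9]}}
`original['nested']['a'].append(892)` → original = {'data': [5, 4, 4, 558], 'nested': {'a': [2, 9, 892]}}; shallow = {'data': [5, 4, 4, 558], 'nested': {'a': [2, 9, 892]}}
`print(shallow['data'])` → prints [5, 4, 4, 558]
`print(shallow['nested']['a'])` → prints [2, 9, 892]
`print(deep['data'])` → prints [5, 4, 4]
`print(deep['nested']['a'])` → prints [2, 9]

Answer:
[5, 4, 4, 558]
[2, 9, 892]
[5, 4, 4]
[2, 9]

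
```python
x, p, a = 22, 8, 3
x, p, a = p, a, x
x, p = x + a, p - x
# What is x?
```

Trace:
`x, p, a = 22, 8, 3` → x = 22; p = 8; a = 3
`x, p, a = p, a, x` → x = 8; p = 3; a = 22
`x, p = x + a, p - x` → x = 30; p = -5
So x = 30

Answer: 30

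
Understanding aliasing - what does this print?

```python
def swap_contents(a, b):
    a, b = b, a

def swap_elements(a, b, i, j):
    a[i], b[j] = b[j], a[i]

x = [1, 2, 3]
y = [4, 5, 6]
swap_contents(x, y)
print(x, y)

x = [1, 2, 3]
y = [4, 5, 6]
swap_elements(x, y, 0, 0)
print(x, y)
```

Key concept: parameter rebinding vs mutation.
Step by step:
`x = [1, 2, 3]` → x = [1, 2, 3]
`y = [4, 5, 6]` → y = [4, 5, 6]
`swap_contents(x, y)` → no visible change to tracked variables
`print(x, y)` → prints [1, 2, 3] [4, 5, 6]
`x = [1, 2, 3]` → x = [1, 2, 3]
`y = [4, 5, 6]` → y = [4, 5, 6]
`swap_elements(x, y, 0, 0)` → x = [4, 2, 3]; y = [1, 5, 6]
`print(x, y)` → prints [4, 2, 3] [1, 5, 6]

Answer:
[1, 2, 3] [4, 5, 6]
[4, 2, 3] [1, 5, 6]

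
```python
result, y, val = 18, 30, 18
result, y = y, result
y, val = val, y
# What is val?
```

Trace:
`result, y, val = 18, 30, 18` → result = 18; y = 30; val = 18
`result, y = y, result` → result = 30; y = 18
`y, val = val, y` → y = 18; val = 18
So val = 18

Answer: 18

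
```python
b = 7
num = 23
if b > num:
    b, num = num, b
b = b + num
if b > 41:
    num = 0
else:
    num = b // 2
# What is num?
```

Trace:
`b = 7` → b = 7
`num = 23` → num = 23
`if b > num: ...` → b > num is False → no variable changes
`b = b + num` → b = 30
`if b > 41: ...` → b > 41 is False, take else branch → num = 15
So num = 15

Answer: 15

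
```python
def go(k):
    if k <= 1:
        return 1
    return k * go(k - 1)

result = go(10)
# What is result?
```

go(10) = 10 * 9 * 8 * 7 * 6 * 5 * 4 * 3 * 2 * 1 = 3628800

Answer: 3628800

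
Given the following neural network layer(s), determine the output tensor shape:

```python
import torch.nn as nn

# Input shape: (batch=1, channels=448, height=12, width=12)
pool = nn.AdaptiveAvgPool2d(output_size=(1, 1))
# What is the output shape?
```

Input: (1, 448, 12, 12) -> Output: (1, 448, 1, 1)

Answer: (1, 448, 1, 1)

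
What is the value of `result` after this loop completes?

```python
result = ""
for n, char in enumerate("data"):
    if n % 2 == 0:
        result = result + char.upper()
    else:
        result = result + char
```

Uppercase even positions in 'data'
`result` takes the values: "" → "D" → "Da" → "DaT" → "DaTa"

Answer: "DaTa"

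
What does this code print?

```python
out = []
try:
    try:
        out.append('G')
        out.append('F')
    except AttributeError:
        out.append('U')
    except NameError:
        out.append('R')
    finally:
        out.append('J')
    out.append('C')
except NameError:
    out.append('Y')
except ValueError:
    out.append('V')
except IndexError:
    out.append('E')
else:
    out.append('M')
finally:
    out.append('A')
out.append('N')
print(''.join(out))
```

Execution trace: 'G' (inner try body) → 'F' (inner try body, no exception) → 'J' (inner finally) → 'C' (try body, no exception) → 'M' (else) → 'A' (finally) → 'N' (after the try/except). Output: GFJCMAN

Answer: GFJCMAN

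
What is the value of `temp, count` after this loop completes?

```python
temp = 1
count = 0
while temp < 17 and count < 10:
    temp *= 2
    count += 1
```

Double until >= 17 or 10 iterations
`temp, count` takes the values: (1, 0) → (2, 0) → (2, 1) → (4, 1) → (4, 2) → (8, 2) → (8, 3) → (16, 3) → (16, 4) → (32, 4) → (32, 5)

Answer: 32, 5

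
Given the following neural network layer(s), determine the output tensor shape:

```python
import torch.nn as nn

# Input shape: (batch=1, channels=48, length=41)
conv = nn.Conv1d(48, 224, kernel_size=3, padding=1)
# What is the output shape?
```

Input: (1, 48, 41) -> Output: (1, 224, 41)

Answer: (1, 224, 41)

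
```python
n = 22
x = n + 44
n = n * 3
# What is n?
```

Trace:
`n = 22` → n = 22
`x = n + 44` → x = 66
`n = n * 3` → n = 66
So n = 66

Answer: 66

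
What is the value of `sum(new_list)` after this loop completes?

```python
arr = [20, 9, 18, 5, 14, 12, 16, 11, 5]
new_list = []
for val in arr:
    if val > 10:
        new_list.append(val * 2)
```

Sum of doubled values > 10
`new_list` takes the values: [] → [40] → [40, 36] → [40, 36, 28] → [40, 36, 28, 24] → [40, 36, 28, 24, 32] → [40, 36, 28, 24, 32, 22]
So `sum(new_list)` = 182

Answer: 182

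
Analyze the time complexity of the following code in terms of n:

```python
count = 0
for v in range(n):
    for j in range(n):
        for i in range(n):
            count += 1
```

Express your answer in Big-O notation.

Each loop level contributes: n × n × n. Multiplying the contributions gives O(n^3).

Answer: O(n^3)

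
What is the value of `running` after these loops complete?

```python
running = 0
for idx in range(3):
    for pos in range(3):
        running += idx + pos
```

Sum of all idx+pos for idx,pos in 3x3
`running` takes the values: 0 → 1 → 3 → 4 → 6 → 9 → 11 → 14 → 18

Answer: 18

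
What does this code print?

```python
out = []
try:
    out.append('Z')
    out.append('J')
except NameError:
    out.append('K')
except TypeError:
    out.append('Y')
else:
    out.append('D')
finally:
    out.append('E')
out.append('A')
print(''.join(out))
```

Execution trace: 'Z' (try body) → 'J' (try body, no exception) → 'D' (else) → 'E' (finally) → 'A' (after the try/except). Output: ZJDEA

Answer: ZJDEA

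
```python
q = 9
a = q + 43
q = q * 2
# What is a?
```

Trace:
`q = 9` → q = 9
`a = q + 43` → a = 52
`q = q * 2` → q = 18
So a = 52

Answer: 52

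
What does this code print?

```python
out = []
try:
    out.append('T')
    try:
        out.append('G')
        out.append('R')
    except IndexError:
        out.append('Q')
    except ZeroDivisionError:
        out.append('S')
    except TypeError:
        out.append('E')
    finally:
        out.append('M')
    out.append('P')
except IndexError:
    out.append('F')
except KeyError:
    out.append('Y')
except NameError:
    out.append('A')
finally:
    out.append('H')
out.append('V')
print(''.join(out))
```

Execution trace: 'T' (try body) → 'G' (inner try body) → 'R' (inner try body, no exception) → 'M' (inner finally) → 'P' (try body, no exception) → 'H' (finally) → 'V' (after the try/except). Output: TGRMPHV

Answer: TGRMPHV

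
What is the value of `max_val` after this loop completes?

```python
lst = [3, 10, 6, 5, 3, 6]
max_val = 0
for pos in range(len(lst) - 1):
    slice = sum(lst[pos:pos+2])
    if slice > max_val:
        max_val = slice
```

Max sum of 2-element window in [3, 10, 6, 5, 3, 6]
`max_val` takes the values: 0 → 13 → 16

Answer: 16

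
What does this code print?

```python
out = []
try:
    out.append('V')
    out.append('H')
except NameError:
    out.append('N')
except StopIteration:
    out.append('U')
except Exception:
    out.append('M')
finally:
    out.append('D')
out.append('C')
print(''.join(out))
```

Execution trace: 'V' (try body) → 'H' (try body, no exception) → 'D' (finally) → 'C' (after the try/except). Output: VHDC

Answer: VHDC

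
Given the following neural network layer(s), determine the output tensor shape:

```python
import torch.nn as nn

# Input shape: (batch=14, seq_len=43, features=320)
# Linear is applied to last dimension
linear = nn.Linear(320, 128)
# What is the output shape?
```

Input: (14, 43, 320) -> Output: (14, 43, 128)

Answer: (14, 43, 128)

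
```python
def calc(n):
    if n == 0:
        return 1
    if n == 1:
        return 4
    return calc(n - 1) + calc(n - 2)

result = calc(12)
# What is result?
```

Build up from base cases: calc(0)=1, calc(1)=4, calc(2)=5, calc(3)=9, calc(4)=14, calc(5)=23, calc(6)=37, ..., calc(12)=665

Answer: 665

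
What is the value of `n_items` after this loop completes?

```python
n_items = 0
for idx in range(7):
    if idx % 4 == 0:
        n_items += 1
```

Count numbers divisible by 4 in range(7)
`n_items` takes the values: 0 → 1 → 2

Answer: 2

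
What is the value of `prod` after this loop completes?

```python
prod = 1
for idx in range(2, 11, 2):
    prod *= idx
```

Product of even numbers 2 to 10
`prod` takes the values: 1 → 2 → 8 → 48 → 384 → 3840

Answer: 3840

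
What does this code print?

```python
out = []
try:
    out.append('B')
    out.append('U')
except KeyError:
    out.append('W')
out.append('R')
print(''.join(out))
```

Execution trace: 'B' (try body) → 'U' (try body, no exception) → 'R' (after the try/except). Output: BUR

Answer: BUR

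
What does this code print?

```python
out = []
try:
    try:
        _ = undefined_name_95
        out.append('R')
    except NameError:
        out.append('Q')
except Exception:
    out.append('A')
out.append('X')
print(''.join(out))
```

Execution trace: 'Q' (inner except NameError) → 'X' (after the try/except). Output: QX

Answer: QX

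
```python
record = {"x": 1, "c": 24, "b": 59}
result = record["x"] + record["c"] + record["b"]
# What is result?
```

Trace:
`record = {"x": 1, "c": 24, "b": 59}` → record = {'x': 1, 'c': 24, 'b': 59}
`result = record["x"] + record["c"] + record["b"]` → result = 84
So result = 84

Answer: 84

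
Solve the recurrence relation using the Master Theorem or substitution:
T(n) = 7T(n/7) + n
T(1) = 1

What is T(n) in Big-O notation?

By Master Theorem: a=7, b=7, f(n)=n. Since log_7(7) = 1 and f(n) = Θ(n^1), Case 2 applies. T(n) = O(n log n).

Answer: O(n log n)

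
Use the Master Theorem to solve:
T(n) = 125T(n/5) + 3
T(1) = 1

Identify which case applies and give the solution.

a=125, b=5, f(n)=3. log_5(125) = 3. Since c=0 < 3, Case 1 applies: T(n) = Θ(n^log_b(a)) = O(n^3).

Answer: O(n^3) - Case 1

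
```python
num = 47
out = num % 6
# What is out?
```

Trace:
`num = 47` → num = 47
`out = num % 6` → out = 5
So out = 5

Answer: 5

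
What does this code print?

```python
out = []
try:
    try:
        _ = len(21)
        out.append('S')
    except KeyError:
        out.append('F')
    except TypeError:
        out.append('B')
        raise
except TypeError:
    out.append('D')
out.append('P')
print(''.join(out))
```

Execution trace: 'B' (inner except TypeError) → 'D' (outer except TypeError) → 'P' (after the try/except). Output: BDP

Answer: BDP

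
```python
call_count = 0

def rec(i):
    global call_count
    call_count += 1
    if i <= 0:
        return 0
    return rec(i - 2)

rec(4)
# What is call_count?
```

Linear recursion stepping by 2: 3 calls from i=4 down to ≤0.

Answer: 3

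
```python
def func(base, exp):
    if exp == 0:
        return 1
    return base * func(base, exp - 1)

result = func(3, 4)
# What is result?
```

func(3, 4) = 3 * 3 * 3 * 3 = 81

Answer: 81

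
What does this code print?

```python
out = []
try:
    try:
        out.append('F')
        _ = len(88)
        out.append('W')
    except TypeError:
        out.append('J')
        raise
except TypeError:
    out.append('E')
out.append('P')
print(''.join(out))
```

Execution trace: 'F' (inner try body) → 'J' (inner except TypeError) → 'E' (outer except TypeError) → 'P' (after the try/except). Output: FJEP

Answer: FJEP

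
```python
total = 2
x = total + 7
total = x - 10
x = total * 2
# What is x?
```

Trace:
`total = 2` → total = 2
`x = total + 7` → x = 9
`total = x - 10` → total = -1
`x = total * 2` → x = -2
So x = -2

Answer: -2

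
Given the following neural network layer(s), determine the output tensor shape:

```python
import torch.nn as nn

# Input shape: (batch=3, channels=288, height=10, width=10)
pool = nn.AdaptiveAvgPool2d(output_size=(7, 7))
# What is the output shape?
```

Input: (3, 288, 10, 10) -> Output: (3, 288, 7, 7)

Answer: (3, 288, 7, 7)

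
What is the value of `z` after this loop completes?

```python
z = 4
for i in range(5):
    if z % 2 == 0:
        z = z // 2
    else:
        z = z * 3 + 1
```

Collatz-style transformation from 4
`z` takes the values: 4 → 2 → 1 → 4 → 2 → 1

Answer: 1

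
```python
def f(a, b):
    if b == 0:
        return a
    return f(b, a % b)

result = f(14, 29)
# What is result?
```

f(14, 29) -> f(29, 14) -> f(14, 1) -> f(1, 0) -> 1

Answer: 1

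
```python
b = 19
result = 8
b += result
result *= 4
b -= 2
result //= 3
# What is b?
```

Trace:
`b = 19` → b = 19
`result = 8` → result = 8
`b += result` → b = 27
`result *= 4` → result = 32
`b -= 2` → b = 25
`result //= 3` → result = 10
So b = 25

Answer: 25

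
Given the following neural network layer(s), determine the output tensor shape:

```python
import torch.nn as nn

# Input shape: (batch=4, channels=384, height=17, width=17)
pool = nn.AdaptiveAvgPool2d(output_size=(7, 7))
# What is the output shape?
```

Input: (4, 384, 17, 17) -> Output: (4, 384, 7, 7)

Answer: (4, 384, 7, 7)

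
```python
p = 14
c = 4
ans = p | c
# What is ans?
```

Trace:
`p = 14` → p = 14
`c = 4` → c = 4
`ans = p | c` → ans = 14
So ans = 14

Answer: 14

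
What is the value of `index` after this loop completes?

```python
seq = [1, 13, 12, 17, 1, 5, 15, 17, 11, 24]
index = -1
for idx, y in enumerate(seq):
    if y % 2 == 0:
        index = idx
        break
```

First even number index in [1, 13, 12, 17, 1, 5, 15, 17, 11, 24]
`index` takes the values: -1 → 2

Answer: 2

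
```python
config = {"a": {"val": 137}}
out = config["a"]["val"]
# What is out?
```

Trace:
`config = {"a": {"val": 137}}` → config = {'a': {'val': 137}}
`out = config["a"]["val"]` → out = 137
So out = 137

Answer: 137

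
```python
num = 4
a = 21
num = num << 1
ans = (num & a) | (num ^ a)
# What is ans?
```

Trace:
`num = 4` → num = 4
`a = 21` → a = 21
`num = num << 1` → num = 8
`ans = (num & a) | (num ^ a)` → ans = 29
So ans = 29

Answer: 29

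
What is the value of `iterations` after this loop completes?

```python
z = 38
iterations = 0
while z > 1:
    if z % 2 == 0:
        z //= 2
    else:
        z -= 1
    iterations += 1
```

Steps to reduce 38 to 1
`iterations` takes the values: 0 → 1 → 2 → 3 → 4 → 5 → 6 → 7

Answer: 7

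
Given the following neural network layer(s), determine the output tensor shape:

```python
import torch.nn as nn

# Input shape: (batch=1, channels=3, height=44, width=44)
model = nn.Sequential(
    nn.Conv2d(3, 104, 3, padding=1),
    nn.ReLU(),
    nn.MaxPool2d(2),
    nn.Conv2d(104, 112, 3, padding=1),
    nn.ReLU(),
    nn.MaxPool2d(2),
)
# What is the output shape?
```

Input: (1, 3, 44, 44) -> after first Conv2d: (1, 104, 44, 44) -> after first MaxPool2d: (1, 104, 22, 22) -> after second Conv2d: (1, 112, 22, 22) -> Output: (1, 112, 11, 11)

Answer: (1, 112, 11, 11)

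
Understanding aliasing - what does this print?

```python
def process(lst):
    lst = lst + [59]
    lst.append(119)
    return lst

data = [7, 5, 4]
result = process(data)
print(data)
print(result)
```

Key concept: rebinding parameter vs mutation.
Step by step:
`data = [7, 5, 4]` → data = [7, 5, 4]
`result = process(data)` → result = [7, 5, 4, 59, 119]
`print(data)` → prints [7, 5, 4]
`print(result)` → prints [7, 5, 4, 59, 119]

Answer:
[7, 5, 4]
[7, 5, 4, 59, 119]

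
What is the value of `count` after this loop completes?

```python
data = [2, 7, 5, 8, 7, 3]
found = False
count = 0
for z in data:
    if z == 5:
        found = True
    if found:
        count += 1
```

Count elements after first 5 in [2, 7, 5, 8, 7, 3]
`count` takes the values: 0 → 1 → 2 → 3 → 4

Answer: 4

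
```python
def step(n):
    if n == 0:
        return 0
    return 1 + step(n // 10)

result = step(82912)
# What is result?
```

Count of digits of 82912: 5

Answer: 5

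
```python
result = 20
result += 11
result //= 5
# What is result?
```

Trace:
`result = 20` → result = 20
`result += 11` → result = 31
`result //= 5` → result = 6
So result = 6

Answer: 6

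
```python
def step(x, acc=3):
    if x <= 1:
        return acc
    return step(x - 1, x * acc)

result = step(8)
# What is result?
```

Accumulator trace (n, acc): (8, 3) -> (7, 24) -> (6, 168) -> (5, 1008) -> (4, 5040) -> (3, 20160) -> (2, 60480) -> (1, 120960) -> return 120960

Answer: 120960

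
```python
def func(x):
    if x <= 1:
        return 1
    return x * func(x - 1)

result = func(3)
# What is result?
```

func(3) = 3 * 2 * 1 = 6

Answer: 6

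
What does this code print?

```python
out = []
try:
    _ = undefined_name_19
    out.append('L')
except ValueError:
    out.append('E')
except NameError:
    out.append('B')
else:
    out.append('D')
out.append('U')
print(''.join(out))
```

Execution trace: 'B' (except NameError) → 'U' (after the try/except). Output: BU

Answer: BU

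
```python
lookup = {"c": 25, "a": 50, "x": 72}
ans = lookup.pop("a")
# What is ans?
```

Trace:
`lookup = {"c": 25, "a": 50, "x": 72}` → lookup = {'c': 25, 'a': 50, 'x': 72}
`ans = lookup.pop("a")` → lookup = {'c': 25, 'x': 72}; ans = 50
So ans = 50

Answer: 50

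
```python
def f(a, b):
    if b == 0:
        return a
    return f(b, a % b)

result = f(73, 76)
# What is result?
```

f(73, 76) -> f(76, 73) -> f(73, 3) -> f(3, 1) -> f(1, 0) -> 1

Answer: 1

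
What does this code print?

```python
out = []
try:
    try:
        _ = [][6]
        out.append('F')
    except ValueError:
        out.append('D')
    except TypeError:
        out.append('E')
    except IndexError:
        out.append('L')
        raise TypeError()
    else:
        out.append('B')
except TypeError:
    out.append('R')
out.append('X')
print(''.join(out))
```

Execution trace: 'L' (inner except IndexError) → 'R' (outer except TypeError) → 'X' (after the try/except). Output: LRX

Answer: LRX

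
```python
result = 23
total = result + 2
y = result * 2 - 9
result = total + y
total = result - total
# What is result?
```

Trace:
`result = 23` → result = 23
`total = result + 2` → total = 25
`y = result * 2 - 9` → y = 37
`result = total + y` → result = 62
`total = result - total` → total = 37
So result = 62

Answer: 62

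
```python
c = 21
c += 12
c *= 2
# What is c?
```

Trace:
`c = 21` → c = 21
`c += 12` → c = 33
`c *= 2` → c = 66
So c = 66

Answer: 66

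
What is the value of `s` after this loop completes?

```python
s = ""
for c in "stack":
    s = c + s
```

Reverse 'stack'
`s` takes the values: "" → "s" → "ts" → "ats" → "cats" → "kcats"

Answer: "kcats"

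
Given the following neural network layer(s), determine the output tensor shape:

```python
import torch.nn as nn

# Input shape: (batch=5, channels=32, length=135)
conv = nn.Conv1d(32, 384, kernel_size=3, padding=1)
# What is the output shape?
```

Input: (5, 32, 135) -> Output: (5, 384, 135)

Answer: (5, 384, 135)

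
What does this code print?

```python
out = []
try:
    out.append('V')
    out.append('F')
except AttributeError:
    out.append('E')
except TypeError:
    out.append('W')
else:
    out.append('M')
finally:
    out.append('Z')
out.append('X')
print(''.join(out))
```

Execution trace: 'V' (try body) → 'F' (try body, no exception) → 'M' (else) → 'Z' (finally) → 'X' (after the try/except). Output: VFMZX

Answer: VFMZX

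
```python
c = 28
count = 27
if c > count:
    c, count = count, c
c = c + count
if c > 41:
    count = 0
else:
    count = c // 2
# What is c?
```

Trace:
`c = 28` → c = 28
`count = 27` → count = 27
`if c > count: ...` → c > count is True → c = 27; count = 28
`c = c + count` → c = 55
`if c > 41: ...` → c > 41 is True → count = 0
So c = 55

Answer: 55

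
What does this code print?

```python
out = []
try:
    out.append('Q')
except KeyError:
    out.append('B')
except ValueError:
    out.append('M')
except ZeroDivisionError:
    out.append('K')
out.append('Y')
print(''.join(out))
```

Execution trace: 'Q' (try body, no exception) → 'Y' (after the try/except). Output: QY

Answer: QY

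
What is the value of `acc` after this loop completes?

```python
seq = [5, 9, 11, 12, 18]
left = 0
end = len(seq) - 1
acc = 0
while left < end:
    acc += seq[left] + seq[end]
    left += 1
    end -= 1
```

Sum of pairs from ends
`acc` takes the values: 0 → 23 → 44

Answer: 44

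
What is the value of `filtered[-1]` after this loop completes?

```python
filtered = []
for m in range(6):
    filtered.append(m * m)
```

Last element of squares 0 to 5
`filtered` takes the values: [] → [0] → [0, 1] → [0, 1, 4] → [0, 1, 4, 9] → [0, 1, 4, 9, 16] → [0, 1, 4, 9, 16, 25]
So `filtered[-1]` = 25

Answer: 25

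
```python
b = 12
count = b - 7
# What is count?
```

Trace:
`b = 12` → b = 12
`count = b - 7` → count = 5
So count = 5

Answer: 5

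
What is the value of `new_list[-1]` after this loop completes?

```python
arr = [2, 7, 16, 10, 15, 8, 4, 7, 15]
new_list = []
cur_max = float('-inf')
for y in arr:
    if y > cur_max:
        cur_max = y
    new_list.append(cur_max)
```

Running max ends at 16
`new_list` takes the values: [] → [2] → [2, 7] → [2, 7, 16] → [2, 7, 16, 16] → [2, 7, 16, 16, 16] → [2, 7, 16, 16, 16, 16] → [2, 7, 16, 16, 16, 16, 16] → [2, 7, 16, 16, 16, 16, 16, 16] → [2, 7, 16, 16, 16, 16, 16, 16, 16]
So `new_list[-1]` = 16

Answer: 16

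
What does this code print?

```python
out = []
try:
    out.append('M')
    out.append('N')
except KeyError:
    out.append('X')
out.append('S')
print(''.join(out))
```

Execution trace: 'M' (try body) → 'N' (try body, no exception) → 'S' (after the try/except). Output: MNS

Answer: MNS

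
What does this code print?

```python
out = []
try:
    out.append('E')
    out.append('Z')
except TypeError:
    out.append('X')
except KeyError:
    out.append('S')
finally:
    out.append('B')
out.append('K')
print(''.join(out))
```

Execution trace: 'E' (try body) → 'Z' (try body, no exception) → 'B' (finally) → 'K' (after the try/except). Output: EZBK

Answer: EZBK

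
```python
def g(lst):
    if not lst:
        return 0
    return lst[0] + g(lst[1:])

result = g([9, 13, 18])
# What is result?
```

9 + 13 + 18 + 0 = 40

Answer: 40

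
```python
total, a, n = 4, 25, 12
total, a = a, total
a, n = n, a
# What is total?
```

Trace:
`total, a, n = 4, 25, 12` → total = 4; a = 25; n = 12
`total, a = a, total` → total = 25; a = 4
`a, n = n, a` → a = 12; n = 4
So total = 25

Answer: 25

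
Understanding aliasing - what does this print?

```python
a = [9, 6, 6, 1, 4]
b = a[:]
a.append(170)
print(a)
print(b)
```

Key concept: slice [:] creates copy.
Step by step:
`a = [9, 6, 6, 1, 4]` → a = [9, 6, 6, 1, 4]
`b = a[:]` → b = [9, 6, 6, 1, 4]
`a.append(170)` → a = [9, 6, 6, 1, 4, 170]
`print(a)` → prints [9, 6, 6, 1, 4, 170]
`print(b)` → prints [9, 6, 6, 1, 4]

Answer:
[9, 6, 6, 1, 4, 170]
[9, 6, 6, 1, 4]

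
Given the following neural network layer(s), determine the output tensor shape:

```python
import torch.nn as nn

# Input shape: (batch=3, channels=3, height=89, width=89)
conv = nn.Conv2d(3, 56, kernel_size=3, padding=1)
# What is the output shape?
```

Input: (3, 3, 89, 89) -> Output: (3, 56, 89, 89)

Answer: (3, 56, 89, 89)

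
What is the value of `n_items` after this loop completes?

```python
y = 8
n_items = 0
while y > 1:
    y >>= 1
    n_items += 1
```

Count right shifts until 1
`n_items` takes the values: 0 → 1 → 2 → 3

Answer: 3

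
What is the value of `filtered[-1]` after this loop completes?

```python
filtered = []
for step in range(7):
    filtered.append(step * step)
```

Last element of squares 0 to 6
`filtered` takes the values: [] → [0] → [0, 1] → [0, 1, 4] → [0, 1, 4, 9] → [0, 1, 4, 9, 16] → [0, 1, 4, 9, 16, 25] → [0, 1, 4, 9, 16, 25, 36]
So `filtered[-1]` = 36

Answer: 36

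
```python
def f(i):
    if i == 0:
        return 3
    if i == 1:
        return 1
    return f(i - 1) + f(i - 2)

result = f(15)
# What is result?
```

Build up from base cases: f(0)=3, f(1)=1, f(2)=4, f(3)=5, f(4)=9, f(5)=14, f(6)=23, ..., f(15)=1741

Answer: 1741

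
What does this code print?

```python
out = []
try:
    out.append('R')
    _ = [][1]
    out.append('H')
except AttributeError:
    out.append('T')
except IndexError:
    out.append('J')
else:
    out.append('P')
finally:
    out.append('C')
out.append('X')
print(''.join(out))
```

Execution trace: 'R' (try body) → 'J' (except IndexError) → 'C' (finally) → 'X' (after the try/except). Output: RJCX

Answer: RJCX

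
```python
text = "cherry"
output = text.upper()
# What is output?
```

Trace:
`text = "cherry"` → text = 'cherry'
`output = text.upper()` → output = 'CHERRY'
So output = 'CHERRY'

Answer: 'CHERRY'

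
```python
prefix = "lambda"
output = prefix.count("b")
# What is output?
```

Trace:
`prefix = "lambda"` → prefix = 'lambda'
`output = prefix.count("b")` → output = 1
So output = 1

Answer: 1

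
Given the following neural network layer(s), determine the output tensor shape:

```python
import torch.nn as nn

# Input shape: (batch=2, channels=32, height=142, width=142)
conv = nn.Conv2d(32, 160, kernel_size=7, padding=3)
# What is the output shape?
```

Input: (2, 32, 142, 142) -> Output: (2, 160, 142, 142)

Answer: (2, 160, 142, 142)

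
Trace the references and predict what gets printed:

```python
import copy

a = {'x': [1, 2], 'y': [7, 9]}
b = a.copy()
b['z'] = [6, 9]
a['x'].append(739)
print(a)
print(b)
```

Key concept: shallow copy of dict with mutable values.
Step by step:
`a = {'x': [1, 2], 'y': [7, 9]}` → a = {'x': [1, 2], 'y': [7, 9]}
`b = a.copy()` → b = {'x': [1, 2], 'y': [7, 9]}
`b['z'] = [6, 9]` → b = {'x': [1, 2], 'y': [7, 9], 'z': [6, 9]}
`a['x'].append(739)` → a = {'x': [1, 2, 739], 'y': [7, 9]}; b = {'x': [1, 2, 739], 'y': [7, 9], 'z': [6, 9]}
`print(a)` → prints {'x': [1, 2, 739], 'y': [7, 9]}
`print(b)` → prints {'x': [1, 2, 739], 'y': [7, 9], 'z': [6, 9]}

Answer:
{'x': [1, 2, 739], 'y': [7, 9]}
{'x': [1, 2, 739], 'y': [7, 9], 'z': [6, 9]}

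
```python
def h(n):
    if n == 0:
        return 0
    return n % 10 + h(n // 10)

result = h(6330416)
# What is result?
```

Sum of digits of 6330416: 6 + 1 + 4 + 0 + 3 + 3 + 6 = 23

Answer: 23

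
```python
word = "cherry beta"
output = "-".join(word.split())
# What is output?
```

Trace:
`word = "cherry beta"` → word = 'cherry beta'
`output = "-".join(word.split())` → output = 'cherry-beta'
So output = 'cherry-beta'

Answer: 'cherry-beta'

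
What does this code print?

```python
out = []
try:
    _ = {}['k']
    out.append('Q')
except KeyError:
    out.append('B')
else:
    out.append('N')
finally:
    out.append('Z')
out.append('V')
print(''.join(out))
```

Execution trace: 'B' (except KeyError) → 'Z' (finally) → 'V' (after the try/except). Output: BZV

Answer: BZV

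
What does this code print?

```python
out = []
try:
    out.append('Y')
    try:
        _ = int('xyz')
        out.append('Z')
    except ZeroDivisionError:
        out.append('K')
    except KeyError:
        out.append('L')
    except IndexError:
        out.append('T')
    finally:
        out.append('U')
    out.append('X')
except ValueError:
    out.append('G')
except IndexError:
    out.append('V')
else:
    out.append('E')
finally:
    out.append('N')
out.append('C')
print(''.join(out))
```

Execution trace: 'Y' (try body) → 'U' (inner finally) → 'G' (except ValueError) → 'N' (finally) → 'C' (after the try/except). Output: YUGNC

Answer: YUGNC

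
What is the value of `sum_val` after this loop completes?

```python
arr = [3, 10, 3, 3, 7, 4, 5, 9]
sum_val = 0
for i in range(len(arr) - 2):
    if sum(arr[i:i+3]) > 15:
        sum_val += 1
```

Count windows with sum > 15
`sum_val` takes the values: 0 → 1 → 2 → 3 → 4

Answer: 4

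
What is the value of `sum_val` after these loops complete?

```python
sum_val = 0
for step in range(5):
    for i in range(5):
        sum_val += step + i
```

Sum of all step+i for step,i in 5x5
`sum_val` takes the values: 0 → 1 → 3 → 6 → 10 → 11 → 13 → 16 → 20 → 25 → 27 → 30 → 34 → 39 → 45 → 48 → 52 → 57 → 63 → 70 → 74 → 79 → 85 → 92 → 100

Answer: 100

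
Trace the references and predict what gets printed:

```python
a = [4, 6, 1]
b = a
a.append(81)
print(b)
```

Key concept: basic list aliasing.
Step by step:
`a = [4, 6, 1]` → a = [4, 6, 1]
`b = a` → b = [4, 6, 1] (same object as a)
`a.append(81)` → a = [4, 6, 1, 81] (same object as b); b = [4, 6, 1, 81] (same object as a)
`print(b)` → prints [4, 6, 1, 81]

Answer: [4, 6, 1, 81]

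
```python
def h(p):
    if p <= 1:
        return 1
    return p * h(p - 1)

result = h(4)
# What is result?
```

h(4) = 4 * 3 * 2 * 1 = 24

Answer: 24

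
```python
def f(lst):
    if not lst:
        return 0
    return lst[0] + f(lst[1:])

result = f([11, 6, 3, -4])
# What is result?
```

11 + 6 + 3 + (-4) + 0 = 16

Answer: 16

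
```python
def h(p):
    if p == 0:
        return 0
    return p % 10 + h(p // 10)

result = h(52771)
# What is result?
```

Sum of digits of 52771: 1 + 7 + 7 + 2 + 5 = 22

Answer: 22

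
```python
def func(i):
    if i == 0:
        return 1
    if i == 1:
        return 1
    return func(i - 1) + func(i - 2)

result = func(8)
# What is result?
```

Build up from base cases: func(0)=1, func(1)=1, func(2)=2, func(3)=3, func(4)=5, func(5)=8, func(6)=13, ..., func(8)=34

Answer: 34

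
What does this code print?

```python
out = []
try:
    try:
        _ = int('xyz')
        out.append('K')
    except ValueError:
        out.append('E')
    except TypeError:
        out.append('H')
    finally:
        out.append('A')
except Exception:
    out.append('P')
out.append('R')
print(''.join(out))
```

Execution trace: 'E' (inner except ValueError) → 'A' (inner finally) → 'R' (after the try/except). Output: EAR

Answer: EAR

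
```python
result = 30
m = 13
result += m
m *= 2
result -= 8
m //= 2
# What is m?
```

Trace:
`result = 30` → result = 30
`m = 13` → m = 13
`result += m` → result = 43
`m *= 2` → m = 26
`result -= 8` → result = 35
`m //= 2` → m = 13
So m = 13

Answer: 13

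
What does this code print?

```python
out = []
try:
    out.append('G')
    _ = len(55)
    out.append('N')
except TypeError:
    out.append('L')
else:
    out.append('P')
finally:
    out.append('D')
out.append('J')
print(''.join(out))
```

Execution trace: 'G' (try body) → 'L' (except TypeError) → 'D' (finally) → 'J' (after the try/except). Output: GLDJ

Answer: GLDJ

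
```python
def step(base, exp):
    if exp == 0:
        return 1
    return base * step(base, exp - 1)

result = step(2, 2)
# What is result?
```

step(2, 2) = 2 * 2 = 4

Answer: 4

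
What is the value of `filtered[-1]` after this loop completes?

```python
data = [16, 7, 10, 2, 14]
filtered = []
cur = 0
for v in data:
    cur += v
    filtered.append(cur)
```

Cumulative sum ends at 49
`filtered` takes the values: [] → [16] → [16, 23] → [16, 23, 33] → [16, 23, 33, 35] → [16, 23, 33, 35, 49]
So `filtered[-1]` = 49

Answer: 49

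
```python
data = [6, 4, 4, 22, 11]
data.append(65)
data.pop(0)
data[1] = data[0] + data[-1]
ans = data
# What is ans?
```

Trace:
`data = [6, 4, 4, 22, 11]` → data = [6, 4, 4, 22, 11]
`data.append(65)` → data = [6, 4, 4, 22, 11, 65]
`data.pop(0)` → data = [4, 4, 22, 11, 65]
`data[1] = data[0] + data[-1]` → data = [4, 69, 22, 11, 65]
`ans = data` → ans = [4, 69, 22, 11, 65]
So ans = [4, 69, 22, 11, 65]

Answer: [4, 69, 22, 11, 65]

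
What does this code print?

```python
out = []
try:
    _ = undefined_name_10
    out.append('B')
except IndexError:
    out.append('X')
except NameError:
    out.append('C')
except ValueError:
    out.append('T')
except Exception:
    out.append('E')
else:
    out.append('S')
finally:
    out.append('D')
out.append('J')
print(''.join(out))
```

Execution trace: 'C' (except NameError) → 'D' (finally) → 'J' (after the try/except). Output: CDJ

Answer: CDJ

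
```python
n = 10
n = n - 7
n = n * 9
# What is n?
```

Trace:
`n = 10` → n = 10
`n = n - 7` → n = 3
`n = n * 9` → n = 27
So n = 27

Answer: 27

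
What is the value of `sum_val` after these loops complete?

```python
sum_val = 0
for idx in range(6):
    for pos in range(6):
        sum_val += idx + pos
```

Sum of all idx+pos for idx,pos in 6x6
`sum_val` takes the values: 0 → 1 → 3 → 6 → 10 → 15 → 16 → 18 → 21 → 25 → 30 → 36 → 38 → 41 → 45 → 50 → 56 → 63 → 66 → 70 → 75 → 81 → 88 → 96 → 100 → 105 → 111 → 118 → 126 → 135 → 140 → 146 → 153 → 161 → 170 → 180

Answer: 180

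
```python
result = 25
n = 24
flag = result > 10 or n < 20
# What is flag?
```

Trace:
`result = 25` → result = 25
`n = 24` → n = 24
`flag = result > 10 or n < 20` → flag = True
So flag = True

Answer: True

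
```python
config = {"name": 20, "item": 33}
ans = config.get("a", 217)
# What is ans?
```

Trace:
`config = {"name": 20, "item": 33}` → config = {'name': 20, 'item': 33}
`ans = config.get("a", 217)` → ans = 217
So ans = 217

Answer: 217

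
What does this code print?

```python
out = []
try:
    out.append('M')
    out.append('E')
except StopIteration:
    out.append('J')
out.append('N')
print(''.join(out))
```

Execution trace: 'M' (try body) → 'E' (try body, no exception) → 'N' (after the try/except). Output: MEN

Answer: MEN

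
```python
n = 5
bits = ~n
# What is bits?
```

Trace:
`n = 5` → n = 5
`bits = ~n` → bits = -6
So bits = -6

Answer: -6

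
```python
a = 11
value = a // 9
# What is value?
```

Trace:
`a = 11` → a = 11
`value = a // 9` → value = 1
So value = 1

Answer: 1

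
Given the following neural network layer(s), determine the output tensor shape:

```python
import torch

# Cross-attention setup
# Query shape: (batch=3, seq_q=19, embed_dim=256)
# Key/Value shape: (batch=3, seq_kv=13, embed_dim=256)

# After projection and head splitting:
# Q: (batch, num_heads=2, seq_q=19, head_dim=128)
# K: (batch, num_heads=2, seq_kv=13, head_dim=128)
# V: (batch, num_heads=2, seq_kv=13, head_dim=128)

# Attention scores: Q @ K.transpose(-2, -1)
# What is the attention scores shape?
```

Input: (3, 19, 256) -> Output: (3, 2, 19, 13)

Answer: (3, 2, 19, 13)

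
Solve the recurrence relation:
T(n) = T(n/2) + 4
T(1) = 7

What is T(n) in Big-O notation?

Each step divides n by 2 and adds 4. After log_2(n) steps we reach T(1)=7. So T(n) = 4·log_2(n) + 7 = O(log n).

Answer: O(log n)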